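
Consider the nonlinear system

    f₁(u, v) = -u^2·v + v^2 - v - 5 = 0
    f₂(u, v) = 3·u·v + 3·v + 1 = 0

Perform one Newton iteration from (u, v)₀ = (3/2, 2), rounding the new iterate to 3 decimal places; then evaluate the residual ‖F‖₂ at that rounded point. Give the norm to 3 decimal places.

6.603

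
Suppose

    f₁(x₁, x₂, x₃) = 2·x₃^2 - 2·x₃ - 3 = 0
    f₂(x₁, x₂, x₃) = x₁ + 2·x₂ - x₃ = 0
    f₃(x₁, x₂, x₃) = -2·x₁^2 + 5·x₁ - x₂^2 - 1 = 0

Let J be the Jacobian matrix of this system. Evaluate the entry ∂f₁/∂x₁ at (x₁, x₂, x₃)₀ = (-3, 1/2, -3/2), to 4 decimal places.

∂f₁/∂x₁ = 0.
At (-3, 1/2, -3/2) this is 0.0000.

0.0000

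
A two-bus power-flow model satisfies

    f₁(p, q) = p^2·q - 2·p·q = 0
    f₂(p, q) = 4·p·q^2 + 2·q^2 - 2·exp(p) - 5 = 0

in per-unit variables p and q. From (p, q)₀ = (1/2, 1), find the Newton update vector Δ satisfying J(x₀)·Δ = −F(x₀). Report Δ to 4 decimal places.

(-1.2342, 0.6456)

At (1/2, 1): F = (-0.7500, -4.297443).
Jacobian J = [[2·p·q - 2·q, p^2 - 2·p], [4·q^2 - 2·exp(p), 8·p·q + 4·q]].
At the point, J = [[-1.0000, -0.7500], [0.702557, 8.0000]] (det J = -7.473082).
Solving J·Δ = −F gives Δ = (-1.2342, 0.6456).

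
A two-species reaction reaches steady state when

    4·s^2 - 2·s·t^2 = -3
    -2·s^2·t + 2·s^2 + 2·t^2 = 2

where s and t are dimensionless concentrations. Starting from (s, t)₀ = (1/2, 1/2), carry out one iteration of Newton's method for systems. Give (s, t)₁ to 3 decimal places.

At (1/2, 1/2): F = (3.750, -1.250).
Jacobian J = [[8·s - 2·t^2, -4·s·t], [-4·s·t + 4·s, -2·s^2 + 4·t]].
At the point, J = [[3.500, -1.000], [1.000, 1.500]] (det J = 6.250).
Solving J·Δ = −F gives Δ = (-0.700, 1.300).
Then the next iterate is (s, t)₁ = (-0.200, 1.800).

(-0.200, 1.800)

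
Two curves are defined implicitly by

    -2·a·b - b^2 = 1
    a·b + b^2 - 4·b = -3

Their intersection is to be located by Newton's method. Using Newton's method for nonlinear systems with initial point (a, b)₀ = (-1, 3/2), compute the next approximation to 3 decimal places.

At (-1, 3/2): F = (-0.250, -2.250).
Jacobian J = [[-2·b, -2·a - 2·b], [b, a + 2·b - 4]].
At the point, J = [[-3.000, -1.000], [1.500, -2.000]] (det J = 7.500).
Solving J·Δ = −F gives Δ = (0.233, -0.950).
Then the next iterate is (a, b)₁ = (-0.767, 0.550).

(-0.767, 0.550)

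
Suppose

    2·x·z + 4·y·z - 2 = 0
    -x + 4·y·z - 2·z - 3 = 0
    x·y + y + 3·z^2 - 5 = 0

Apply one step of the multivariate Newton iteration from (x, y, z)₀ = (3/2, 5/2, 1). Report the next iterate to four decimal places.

At (3/2, 5/2, 1): F = (11.0000, 3.5000, 4.2500).
Jacobian J = [[2·z, 4·z, 2·x + 4·y], [-1, 4·z, 4·y - 2], [y, x + 1, 6·z]].
At the point, J = [[2.0000, 4.0000, 13.0000], [-1.0000, 4.0000, 8.0000], [2.5000, 2.5000, 6.0000]] (det J = -50.5000).
Solving J·Δ = −F gives Δ = (-0.2228, 1.8020, -1.3663).
Then the next iterate is (x, y, z)₁ = (1.2772, 4.3020, -0.3663).

(1.2772, 4.3020, -0.3663)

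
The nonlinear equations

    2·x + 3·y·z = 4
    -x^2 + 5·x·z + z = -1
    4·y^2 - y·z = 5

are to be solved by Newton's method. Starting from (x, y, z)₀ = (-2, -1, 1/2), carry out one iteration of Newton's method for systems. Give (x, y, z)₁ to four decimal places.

At (-2, -1, 1/2): F = (-9.5000, -7.5000, -0.5000).
Jacobian J = [[2, 3·z, 3·y], [-2·x + 5·z, 0, 5·x + 1], [0, 8·y - z, -y]].
At the point, J = [[2.0000, 1.5000, -3.0000], [6.5000, 0.0000, -9.0000], [0.0000, -8.5000, 1.0000]] (det J = 3.0000).
Solving J·Δ = −F gives Δ = (-184.5000, -15.8333, -134.0833).
Then the next iterate is (x, y, z)₁ = (-186.5000, -16.8333, -133.5833).

(-186.5000, -16.8333, -133.5833)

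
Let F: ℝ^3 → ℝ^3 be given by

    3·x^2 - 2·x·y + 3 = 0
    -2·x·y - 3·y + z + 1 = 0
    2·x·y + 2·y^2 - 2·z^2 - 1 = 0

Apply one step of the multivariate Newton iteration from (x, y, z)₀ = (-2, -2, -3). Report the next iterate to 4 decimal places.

At (-2, -2, -3): F = (7.0000, -4.0000, -3.0000).
Jacobian J = [[6·x - 2·y, -2·x, 0], [-2·y, -2·x - 3, 1], [2·y, 2·x + 4·y, -4·z]].
At the point, J = [[-8.0000, 4.0000, 0.0000], [4.0000, 1.0000, 1.0000], [-4.0000, -12.0000, 12.0000]] (det J = -400.0000).
Solving J·Δ = −F gives Δ = (0.8700, -0.0100, 0.5300).
Then the next iterate is (x, y, z)₁ = (-1.1300, -2.0100, -2.4700).

(-1.1300, -2.0100, -2.4700)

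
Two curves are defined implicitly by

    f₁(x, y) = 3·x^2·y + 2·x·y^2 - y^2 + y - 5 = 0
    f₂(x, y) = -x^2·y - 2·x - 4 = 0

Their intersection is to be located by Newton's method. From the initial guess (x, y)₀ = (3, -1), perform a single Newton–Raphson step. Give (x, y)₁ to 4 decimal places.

(-0.7500, -2.7778)

At (3, -1): F = (-28.0000, -1.0000).
Jacobian J = [[6·x·y + 2·y^2, 3·x^2 + 4·x·y - 2·y + 1], [-2·x·y - 2, -x^2]].
At the point, J = [[-16.0000, 18.0000], [4.0000, -9.0000]] (det J = 72.0000).
Solving J·Δ = −F gives Δ = (-3.7500, -1.7778).
Then the next iterate is (x, y)₁ = (-0.7500, -2.7778).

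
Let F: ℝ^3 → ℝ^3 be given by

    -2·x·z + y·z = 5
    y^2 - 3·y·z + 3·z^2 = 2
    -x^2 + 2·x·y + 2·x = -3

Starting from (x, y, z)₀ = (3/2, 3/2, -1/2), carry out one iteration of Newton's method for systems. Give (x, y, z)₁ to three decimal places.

At (3/2, 3/2, -1/2): F = (-4.250, 3.250, 8.250).
Jacobian J = [[-2·z, z, -2·x + y], [0, 2·y - 3·z, -3·y + 6·z], [-2·x + 2·y + 2, 2·x, 0]].
At the point, J = [[1.000, -0.500, -1.500], [0.000, 4.500, -7.500], [2.000, 3.000, 0.000]] (det J = 43.500).
Solving J·Δ = −F gives Δ = (0.543, -3.112, -1.434).
Then the next iterate is (x, y, z)₁ = (2.043, -1.612, -1.934).

(2.043, -1.612, -1.934)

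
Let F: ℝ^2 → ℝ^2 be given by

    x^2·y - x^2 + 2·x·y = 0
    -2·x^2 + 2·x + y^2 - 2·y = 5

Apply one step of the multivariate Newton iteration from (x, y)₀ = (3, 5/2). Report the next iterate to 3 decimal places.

At (3, 5/2): F = (28.500, -15.750).
Jacobian J = [[2·x·y - 2·x + 2·y, x^2 + 2·x], [-4·x + 2, 2·y - 2]].
At the point, J = [[14.000, 15.000], [-10.000, 3.000]] (det J = 192.000).
Solving J·Δ = −F gives Δ = (-1.676, -0.336).
Then the next iterate is (x, y)₁ = (1.324, 2.164).

(1.324, 2.164)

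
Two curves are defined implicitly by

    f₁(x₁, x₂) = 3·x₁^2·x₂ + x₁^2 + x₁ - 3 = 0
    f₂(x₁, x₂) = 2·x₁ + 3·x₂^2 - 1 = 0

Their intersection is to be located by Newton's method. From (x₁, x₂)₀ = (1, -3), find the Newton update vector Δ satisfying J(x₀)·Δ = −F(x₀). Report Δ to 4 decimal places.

(-0.3636, 1.5152)

At (1, -3): F = (-10.0000, 28.0000).
Jacobian J = [[6·x₁·x₂ + 2·x₁ + 1, 3·x₁^2], [2, 6·x₂]].
At the point, J = [[-15.0000, 3.0000], [2.0000, -18.0000]] (det J = 264.0000).
Solving J·Δ = −F gives Δ = (-0.3636, 1.5152).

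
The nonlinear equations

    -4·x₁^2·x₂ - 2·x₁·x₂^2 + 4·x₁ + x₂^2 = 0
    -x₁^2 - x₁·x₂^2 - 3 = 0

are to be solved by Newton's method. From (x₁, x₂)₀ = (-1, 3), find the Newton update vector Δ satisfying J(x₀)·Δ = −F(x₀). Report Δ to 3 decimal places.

(0.025, -0.804)

At (-1, 3): F = (11.000, 5.000).
Jacobian J = [[-8·x₁·x₂ - 2·x₂^2 + 4, -4·x₁^2 - 4·x₁·x₂ + 2·x₂], [-2·x₁ - x₂^2, -2·x₁·x₂]].
At the point, J = [[10.000, 14.000], [-7.000, 6.000]] (det J = 158.000).
Solving J·Δ = −F gives Δ = (0.025, -0.804).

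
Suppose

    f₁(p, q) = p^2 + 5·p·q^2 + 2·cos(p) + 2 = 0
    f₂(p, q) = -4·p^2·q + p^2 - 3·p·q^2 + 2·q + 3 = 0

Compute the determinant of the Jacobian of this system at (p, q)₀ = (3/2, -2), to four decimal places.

681.0551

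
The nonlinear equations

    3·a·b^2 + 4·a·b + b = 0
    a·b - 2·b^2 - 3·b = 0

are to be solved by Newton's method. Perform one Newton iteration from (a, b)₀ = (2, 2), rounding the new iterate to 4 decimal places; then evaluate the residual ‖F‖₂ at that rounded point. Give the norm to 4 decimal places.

11.0922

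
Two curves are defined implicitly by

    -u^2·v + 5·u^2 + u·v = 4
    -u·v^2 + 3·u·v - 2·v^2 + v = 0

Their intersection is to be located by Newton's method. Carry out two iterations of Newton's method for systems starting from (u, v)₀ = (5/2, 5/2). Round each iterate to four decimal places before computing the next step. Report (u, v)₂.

At (5/2, 5/2): F = (17.8750, -6.8750).
Jacobian J = [[-2·u·v + 10·u + v, -u^2 + u], [-v^2 + 3·v, -2·u·v + 3·u - 4·v + 1]].
At the point, J = [[15.0000, -3.7500], [1.2500, -14.0000]] (det J = -205.3125).
Solving J·Δ = −F gives Δ = (-1.3444, -0.6111).
Then the next iterate is (u, v)₁ = (1.1556, 1.8889).
Round to (1.1556, 1.8889) and repeat: F = (2.337411, -2.821663), J = [[9.079274, -0.179811], [2.098757, -7.454426]].
Δ = (-0.2664, -0.4535), so (u, v)₂ = (0.8892, 1.4354).

(0.8892, 1.4354)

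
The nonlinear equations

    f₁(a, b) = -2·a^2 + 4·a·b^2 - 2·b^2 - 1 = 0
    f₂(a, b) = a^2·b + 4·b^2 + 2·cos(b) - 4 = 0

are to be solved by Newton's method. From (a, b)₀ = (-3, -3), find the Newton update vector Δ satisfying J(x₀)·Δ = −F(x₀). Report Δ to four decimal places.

(0.8476, 1.2418)

At (-3, -3): F = (-145.0000, 3.020015).
Jacobian J = [[-4·a + 4·b^2, 8·a·b - 4·b], [2·a·b, a^2 + 8·b - 2·sin(b)]].
At the point, J = [[48.0000, 84.0000], [18.0000, -14.717760]] (det J = -2218.452479).
Solving J·Δ = −F gives Δ = (0.8476, 1.2418).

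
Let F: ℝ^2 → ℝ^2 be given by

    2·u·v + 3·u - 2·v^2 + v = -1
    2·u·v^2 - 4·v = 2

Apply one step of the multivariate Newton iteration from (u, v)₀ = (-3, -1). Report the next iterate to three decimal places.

(1.400, -1.600)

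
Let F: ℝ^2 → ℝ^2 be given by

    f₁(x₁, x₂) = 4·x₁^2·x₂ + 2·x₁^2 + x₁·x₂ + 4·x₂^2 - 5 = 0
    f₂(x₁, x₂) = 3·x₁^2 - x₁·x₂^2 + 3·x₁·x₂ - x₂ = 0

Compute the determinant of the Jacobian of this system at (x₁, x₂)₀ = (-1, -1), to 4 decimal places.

J = [[8·x₁·x₂ + 4·x₁ + x₂, 4·x₁^2 + x₁ + 8·x₂], [6·x₁ - x₂^2 + 3·x₂, -2·x₁·x₂ + 3·x₁ - 1]].
At the point, J = [[3.0000, -5.0000], [-10.0000, -6.0000]].
det J = -68.0000.

-68.0000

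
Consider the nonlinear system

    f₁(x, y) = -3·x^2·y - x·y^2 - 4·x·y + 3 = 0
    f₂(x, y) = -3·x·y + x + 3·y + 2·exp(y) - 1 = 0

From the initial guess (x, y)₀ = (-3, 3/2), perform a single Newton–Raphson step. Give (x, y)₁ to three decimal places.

At (-3, 3/2): F = (-12.750, 22.96338).
Jacobian J = [[-6·x·y - y^2 - 4·y, -3·x^2 - 2·x·y - 4·x], [-3·y + 1, -3·x + 2·exp(y) + 3]].
At the point, J = [[18.750, -6.000], [-3.500, 20.96338]] (det J = 372.06334).
Solving J·Δ = −F gives Δ = (0.348, -1.037).
Then the next iterate is (x, y)₁ = (-2.652, 0.463).

(-2.652, 0.463)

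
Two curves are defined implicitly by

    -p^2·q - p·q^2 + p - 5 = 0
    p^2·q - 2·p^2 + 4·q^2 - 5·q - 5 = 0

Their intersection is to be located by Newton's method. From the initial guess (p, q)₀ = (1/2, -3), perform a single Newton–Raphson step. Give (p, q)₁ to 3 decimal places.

(-0.225, -1.317)

At (1/2, -3): F = (-8.250, 44.750).
Jacobian J = [[-2·p·q - q^2 + 1, -p^2 - 2·p·q], [2·p·q - 4·p, p^2 + 8·q - 5]].
At the point, J = [[-5.000, 2.750], [-5.000, -28.750]] (det J = 157.500).
Solving J·Δ = −F gives Δ = (-0.725, 1.683).
Then the next iterate is (p, q)₁ = (-0.225, -1.317).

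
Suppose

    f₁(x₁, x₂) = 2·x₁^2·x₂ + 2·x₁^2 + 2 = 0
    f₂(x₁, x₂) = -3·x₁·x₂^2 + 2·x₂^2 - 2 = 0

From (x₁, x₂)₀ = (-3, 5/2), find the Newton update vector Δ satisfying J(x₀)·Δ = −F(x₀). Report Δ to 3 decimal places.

(1.203, -0.803)

At (-3, 5/2): F = (65.000, 66.750).
Jacobian J = [[4·x₁·x₂ + 4·x₁, 2·x₁^2], [-3·x₂^2, -6·x₁·x₂ + 4·x₂]].
At the point, J = [[-42.000, 18.000], [-18.750, 55.000]] (det J = -1972.500).
Solving J·Δ = −F gives Δ = (1.203, -0.803).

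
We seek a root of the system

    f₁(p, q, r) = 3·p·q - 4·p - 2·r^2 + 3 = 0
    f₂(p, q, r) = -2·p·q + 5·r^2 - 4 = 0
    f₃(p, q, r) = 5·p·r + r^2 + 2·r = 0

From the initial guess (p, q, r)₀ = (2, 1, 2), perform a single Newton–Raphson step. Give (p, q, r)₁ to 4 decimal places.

(0.4507, 0.8662, 1.2183)

At (2, 1, 2): F = (-7.0000, 12.0000, 28.0000).
Jacobian J = [[3·q - 4, 3·p, -4·r], [-2·q, -2·p, 10·r], [5·r, 0, 5·p + 2·r + 2]].
At the point, J = [[-1.0000, 6.0000, -8.0000], [-2.0000, -4.0000, 20.0000], [10.0000, 0.0000, 16.0000]] (det J = 1136.0000).
Solving J·Δ = −F gives Δ = (-1.5493, -0.1338, -0.7817).
Then the next iterate is (p, q, r)₁ = (0.4507, 0.8662, 1.2183).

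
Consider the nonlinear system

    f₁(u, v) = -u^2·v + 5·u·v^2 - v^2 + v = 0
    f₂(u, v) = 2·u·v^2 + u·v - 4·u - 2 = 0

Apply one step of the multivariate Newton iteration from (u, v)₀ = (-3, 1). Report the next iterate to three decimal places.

(-1.049, 0.937)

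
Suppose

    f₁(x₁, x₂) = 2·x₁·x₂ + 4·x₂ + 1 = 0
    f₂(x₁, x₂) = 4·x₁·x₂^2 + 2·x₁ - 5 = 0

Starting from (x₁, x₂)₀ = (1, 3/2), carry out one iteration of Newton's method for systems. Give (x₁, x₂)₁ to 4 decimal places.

(3.8000, -1.5667)

At (1, 3/2): F = (10.0000, 6.0000).
Jacobian J = [[2·x₂, 2·x₁ + 4], [4·x₂^2 + 2, 8·x₁·x₂]].
At the point, J = [[3.0000, 6.0000], [11.0000, 12.0000]] (det J = -30.0000).
Solving J·Δ = −F gives Δ = (2.8000, -3.0667).
Then the next iterate is (x₁, x₂)₁ = (3.8000, -1.5667).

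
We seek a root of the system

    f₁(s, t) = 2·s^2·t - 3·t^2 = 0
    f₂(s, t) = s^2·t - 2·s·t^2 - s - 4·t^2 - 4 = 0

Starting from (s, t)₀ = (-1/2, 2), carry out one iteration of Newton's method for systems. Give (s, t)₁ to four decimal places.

At (-1/2, 2): F = (-11.0000, -15.0000).
Jacobian J = [[4·s·t, 2·s^2 - 6·t], [2·s·t - 2·t^2 - 1, s^2 - 4·s·t - 8·t]].
At the point, J = [[-4.0000, -11.5000], [-11.0000, -11.7500]] (det J = -79.5000).
Solving J·Δ = −F gives Δ = (-0.5440, -0.7673).
Then the next iterate is (s, t)₁ = (-1.0440, 1.2327).

(-1.0440, 1.2327)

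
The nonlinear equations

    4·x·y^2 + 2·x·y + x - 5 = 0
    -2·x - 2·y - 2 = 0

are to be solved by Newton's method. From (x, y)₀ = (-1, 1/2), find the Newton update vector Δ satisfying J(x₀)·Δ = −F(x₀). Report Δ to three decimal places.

(0.556, -1.056)

At (-1, 1/2): F = (-8.000, -1.000).
Jacobian J = [[4·y^2 + 2·y + 1, 8·x·y + 2·x], [-2, -2]].
At the point, J = [[3.000, -6.000], [-2.000, -2.000]] (det J = -18.000).
Solving J·Δ = −F gives Δ = (0.556, -1.056).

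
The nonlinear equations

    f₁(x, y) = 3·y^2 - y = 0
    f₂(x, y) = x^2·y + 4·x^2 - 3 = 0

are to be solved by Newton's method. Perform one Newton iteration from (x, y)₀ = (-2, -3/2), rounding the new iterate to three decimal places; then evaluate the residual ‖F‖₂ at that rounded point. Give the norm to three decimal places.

At (-2, -3/2): F = (8.250, 7.000).
Jacobian J = [[0, 6·y - 1], [2·x·y + 8·x, x^2]].
At the point, J = [[0.000, -10.000], [-10.000, 4.000]] (det J = -100.000).
Solving J·Δ = −F gives Δ = (1.030, 0.825).
Then the next iterate is (x, y)₁ = (-0.970, -0.675).
Re-evaluating at (-0.970, -0.675): F = (2.04188, 0.12849), so ‖F‖₂ = 2.046.

2.046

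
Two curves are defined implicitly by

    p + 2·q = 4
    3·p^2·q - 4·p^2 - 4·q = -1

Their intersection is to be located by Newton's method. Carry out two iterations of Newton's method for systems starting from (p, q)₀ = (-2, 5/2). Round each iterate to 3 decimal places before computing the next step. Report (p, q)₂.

At (-2, 5/2): F = (-1.000, 5.000).
Jacobian J = [[1, 2], [6·p·q - 8·p, 3·p^2 - 4]].
At the point, J = [[1.000, 2.000], [-14.000, 8.000]] (det J = 36.000).
Solving J·Δ = −F gives Δ = (0.500, 0.250).
Then the next iterate is (p, q)₁ = (-1.500, 2.750).
Round to (-1.500, 2.750) and repeat: F = (0.000, -0.43750), J = [[1.000, 2.000], [-12.750, 2.750]].
Δ = (-0.031, 0.015), so (p, q)₂ = (-1.531, 2.765).

(-1.531, 2.765)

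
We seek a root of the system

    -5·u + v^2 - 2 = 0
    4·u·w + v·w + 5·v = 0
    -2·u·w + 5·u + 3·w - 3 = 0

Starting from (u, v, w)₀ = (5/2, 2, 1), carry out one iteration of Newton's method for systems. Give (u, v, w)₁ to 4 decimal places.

At (5/2, 2, 1): F = (-10.5000, 22.0000, 7.5000).
Jacobian J = [[-5, 2·v, 0], [4·w, w + 5, 4·u + v], [-2·w + 5, 0, -2·u + 3]].
At the point, J = [[-5.0000, 4.0000, 0.0000], [4.0000, 6.0000, 12.0000], [3.0000, 0.0000, -2.0000]] (det J = 236.0000).
Solving J·Δ = −F gives Δ = (-2.8051, -0.8814, -0.4576).
Then the next iterate is (u, v, w)₁ = (-0.3051, 1.1186, 0.5424).

(-0.3051, 1.1186, 0.5424)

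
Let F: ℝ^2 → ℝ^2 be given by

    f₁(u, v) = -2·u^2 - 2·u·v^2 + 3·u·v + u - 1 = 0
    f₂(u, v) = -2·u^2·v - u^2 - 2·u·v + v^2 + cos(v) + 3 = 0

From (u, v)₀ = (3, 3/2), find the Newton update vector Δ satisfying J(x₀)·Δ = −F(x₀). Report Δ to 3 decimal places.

At (3, 3/2): F = (-16.000, -39.67926).
Jacobian J = [[-4·u - 2·v^2 + 3·v + 1, -4·u·v + 3·u], [-4·u·v - 2·u - 2·v, -2·u^2 - 2·u + 2·v - sin(v)]].
At the point, J = [[-11.000, -9.000], [-27.000, -21.99749]] (det J = -1.02756).
Solving J·Δ = −F gives Δ = (-5.015, 4.352).

(-5.015, 4.352)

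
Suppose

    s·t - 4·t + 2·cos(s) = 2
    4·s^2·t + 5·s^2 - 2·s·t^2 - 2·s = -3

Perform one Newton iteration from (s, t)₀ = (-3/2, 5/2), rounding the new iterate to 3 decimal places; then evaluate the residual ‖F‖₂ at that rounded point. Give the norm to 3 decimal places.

16.164

At (-3/2, 5/2): F = (-15.60853, 58.500).
Jacobian J = [[t - 2·sin(s), s - 4], [8·s·t + 10·s - 2·t^2 - 2, 4·s^2 - 4·s·t]].
At the point, J = [[4.49499, -5.500], [-59.500, 24.000]] (det J = -219.37024).
Solving J·Δ = −F gives Δ = (-0.241, -3.035).
Then the next iterate is (s, t)₁ = (-1.741, -0.535).
Re-evaluating at (-1.741, -0.535): F = (0.73267, 16.14753), so ‖F‖₂ = 16.164.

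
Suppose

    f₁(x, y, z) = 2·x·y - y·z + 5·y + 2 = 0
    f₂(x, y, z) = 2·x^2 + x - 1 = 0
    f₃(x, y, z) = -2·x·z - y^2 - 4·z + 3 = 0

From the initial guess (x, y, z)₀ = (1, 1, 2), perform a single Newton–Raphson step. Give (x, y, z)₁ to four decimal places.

(0.6000, -0.4250, 1.0750)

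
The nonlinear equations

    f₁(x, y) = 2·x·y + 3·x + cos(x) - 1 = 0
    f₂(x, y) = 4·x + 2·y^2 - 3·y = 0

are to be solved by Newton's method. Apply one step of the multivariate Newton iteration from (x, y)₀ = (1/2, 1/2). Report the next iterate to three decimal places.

(0.117, -0.031)

At (1/2, 1/2): F = (1.87758, 1.000).
Jacobian J = [[2·y - sin(x) + 3, 2·x], [4, 4·y - 3]].
At the point, J = [[3.52057, 1.000], [4.000, -1.000]] (det J = -7.52057).
Solving J·Δ = −F gives Δ = (-0.383, -0.531).
Then the next iterate is (x, y)₁ = (0.117, -0.031).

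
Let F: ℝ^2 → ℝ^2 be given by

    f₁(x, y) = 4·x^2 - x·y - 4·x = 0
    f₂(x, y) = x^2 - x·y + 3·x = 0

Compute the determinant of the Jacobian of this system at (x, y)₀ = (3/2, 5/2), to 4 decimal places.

J = [[8·x - y - 4, -x], [2·x - y + 3, -x]].
At the point, J = [[5.5000, -1.5000], [3.5000, -1.5000]].
det J = -3.0000.

-3.0000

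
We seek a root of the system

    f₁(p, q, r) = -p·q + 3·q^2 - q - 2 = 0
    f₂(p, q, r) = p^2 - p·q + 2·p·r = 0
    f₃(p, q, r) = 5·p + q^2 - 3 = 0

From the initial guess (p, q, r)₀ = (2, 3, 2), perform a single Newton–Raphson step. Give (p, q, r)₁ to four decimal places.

At (2, 3, 2): F = (16.0000, 6.0000, 16.0000).
Jacobian J = [[-q, -p + 6·q - 1, 0], [2·p - q + 2·r, -p, 2·p], [5, 2·q, 0]].
At the point, J = [[-3.0000, 15.0000, 0.0000], [5.0000, -2.0000, 4.0000], [5.0000, 6.0000, 0.0000]] (det J = 372.0000).
Solving J·Δ = −F gives Δ = (-1.5484, -1.3763, -0.2527).
Then the next iterate is (p, q, r)₁ = (0.4516, 1.6237, 1.7473).

(0.4516, 1.6237, 1.7473)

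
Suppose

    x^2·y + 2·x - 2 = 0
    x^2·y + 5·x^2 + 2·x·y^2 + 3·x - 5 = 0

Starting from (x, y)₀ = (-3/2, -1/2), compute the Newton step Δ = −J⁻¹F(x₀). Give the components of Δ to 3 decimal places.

(0.780, 1.509)

At (-3/2, -1/2): F = (-6.125, -0.125).
Jacobian J = [[2·x·y + 2, x^2], [2·x·y + 10·x + 2·y^2 + 3, x^2 + 4·x·y]].
At the point, J = [[3.500, 2.250], [-10.000, 5.250]] (det J = 40.875).
Solving J·Δ = −F gives Δ = (0.780, 1.509).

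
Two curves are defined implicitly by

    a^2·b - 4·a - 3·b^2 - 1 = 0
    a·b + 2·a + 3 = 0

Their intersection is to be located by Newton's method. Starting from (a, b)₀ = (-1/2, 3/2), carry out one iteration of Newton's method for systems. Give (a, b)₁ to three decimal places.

At (-1/2, 3/2): F = (-5.375, 1.250).
Jacobian J = [[2·a·b - 4, a^2 - 6·b], [b + 2, a]].
At the point, J = [[-5.500, -8.750], [3.500, -0.500]] (det J = 33.375).
Solving J·Δ = −F gives Δ = (-0.408, -0.358).
Then the next iterate is (a, b)₁ = (-0.908, 1.142).

(-0.908, 1.142)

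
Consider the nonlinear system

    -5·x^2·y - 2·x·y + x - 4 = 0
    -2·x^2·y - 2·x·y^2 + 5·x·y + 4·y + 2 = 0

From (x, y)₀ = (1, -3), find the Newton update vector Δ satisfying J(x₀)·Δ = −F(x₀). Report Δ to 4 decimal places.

At (1, -3): F = (18.0000, -37.0000).
Jacobian J = [[-10·x·y - 2·y + 1, -5·x^2 - 2·x], [-4·x·y - 2·y^2 + 5·y, -2·x^2 - 4·x·y + 5·x + 4]].
At the point, J = [[37.0000, -7.0000], [-21.0000, 19.0000]] (det J = 556.0000).
Solving J·Δ = −F gives Δ = (-0.1493, 1.7824).

(-0.1493, 1.7824)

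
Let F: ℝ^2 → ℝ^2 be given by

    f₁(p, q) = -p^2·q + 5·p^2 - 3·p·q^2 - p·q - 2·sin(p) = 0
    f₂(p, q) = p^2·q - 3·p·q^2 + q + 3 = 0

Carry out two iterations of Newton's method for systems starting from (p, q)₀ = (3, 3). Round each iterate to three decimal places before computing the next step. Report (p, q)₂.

(1.663, 1.466)

At (3, 3): F = (-72.28224, -48.000).
Jacobian J = [[-2·p·q + 10·p - 3·q^2 - q - 2·cos(p), -p^2 - 6·p·q - p], [2·p·q - 3·q^2, p^2 - 6·p·q + 1]].
At the point, J = [[-16.02002, -66.000], [-9.000, -44.000]] (det J = 110.88066).
Solving J·Δ = −F gives Δ = (-0.112, -1.068).
Then the next iterate is (p, q)₁ = (2.888, 1.932).
Round to (2.888, 1.932) and repeat: F = (-12.83205, -11.29352), J = [[6.52693, -44.70624], [-0.03864, -24.13715]].
Δ = (-1.225, -0.466), so (p, q)₂ = (1.663, 1.466).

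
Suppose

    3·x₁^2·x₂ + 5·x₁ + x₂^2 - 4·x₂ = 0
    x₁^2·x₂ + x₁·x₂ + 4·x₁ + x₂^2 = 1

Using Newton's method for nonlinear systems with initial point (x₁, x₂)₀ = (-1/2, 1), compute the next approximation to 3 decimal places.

At (-1/2, 1): F = (-4.750, -2.250).
Jacobian J = [[6·x₁·x₂ + 5, 3·x₁^2 + 2·x₂ - 4], [2·x₁·x₂ + x₂ + 4, x₁^2 + x₁ + 2·x₂]].
At the point, J = [[2.000, -1.250], [4.000, 1.750]] (det J = 8.500).
Solving J·Δ = −F gives Δ = (1.309, -1.706).
Then the next iterate is (x₁, x₂)₁ = (0.809, -0.706).

(0.809, -0.706)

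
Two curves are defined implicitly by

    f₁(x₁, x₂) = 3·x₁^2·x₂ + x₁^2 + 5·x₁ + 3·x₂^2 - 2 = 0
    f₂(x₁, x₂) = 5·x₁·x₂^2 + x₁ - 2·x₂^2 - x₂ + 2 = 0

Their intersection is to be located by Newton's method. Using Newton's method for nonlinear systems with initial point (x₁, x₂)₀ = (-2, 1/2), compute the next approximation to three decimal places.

At (-2, 1/2): F = (-1.250, -3.500).
Jacobian J = [[6·x₁·x₂ + 2·x₁ + 5, 3·x₁^2 + 6·x₂], [5·x₂^2 + 1, 10·x₁·x₂ - 4·x₂ - 1]].
At the point, J = [[-5.000, 15.000], [2.250, -13.000]] (det J = 31.250).
Solving J·Δ = −F gives Δ = (-2.200, -0.650).
Then the next iterate is (x₁, x₂)₁ = (-4.200, -0.150).

(-4.200, -0.150)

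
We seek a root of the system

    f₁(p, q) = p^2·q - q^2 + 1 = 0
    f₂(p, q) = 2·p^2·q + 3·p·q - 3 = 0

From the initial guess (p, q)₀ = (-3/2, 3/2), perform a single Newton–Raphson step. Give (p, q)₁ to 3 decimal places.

(-2.167, 8.333)

At (-3/2, 3/2): F = (2.125, -3.000).
Jacobian J = [[2·p·q, p^2 - 2·q], [4·p·q + 3·q, 2·p^2 + 3·p]].
At the point, J = [[-4.500, -0.750], [-4.500, 0.000]] (det J = -3.375).
Solving J·Δ = −F gives Δ = (-0.667, 6.833).
Then the next iterate is (p, q)₁ = (-2.167, 8.333).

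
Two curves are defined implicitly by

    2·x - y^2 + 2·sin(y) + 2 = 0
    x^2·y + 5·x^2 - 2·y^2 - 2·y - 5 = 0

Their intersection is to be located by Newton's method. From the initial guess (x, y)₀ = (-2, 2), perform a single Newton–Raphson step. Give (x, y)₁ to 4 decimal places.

(-1.4688, 1.3545)

At (-2, 2): F = (-4.181405, 11.0000).
Jacobian J = [[2, -2·y + 2·cos(y)], [2·x·y + 10·x, x^2 - 4·y - 2]].
At the point, J = [[2.0000, -4.832294], [-28.0000, -6.0000]] (det J = -147.304223).
Solving J·Δ = −F gives Δ = (0.5312, -0.6455).
Then the next iterate is (x, y)₁ = (-1.4688, 1.3545).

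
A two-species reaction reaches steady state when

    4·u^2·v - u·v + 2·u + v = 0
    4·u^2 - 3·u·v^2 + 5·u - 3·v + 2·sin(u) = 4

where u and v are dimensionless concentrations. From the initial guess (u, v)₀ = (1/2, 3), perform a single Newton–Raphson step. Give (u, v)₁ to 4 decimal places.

(0.1940, 1.5775)

At (1/2, 3): F = (5.5000, -22.041149).
Jacobian J = [[8·u·v - v + 2, 4·u^2 - u + 1], [8·u - 3·v^2 + 2·cos(u) + 5, -6·u·v - 3]].
At the point, J = [[11.0000, 1.5000], [-16.244835, -12.0000]] (det J = -107.632748).
Solving J·Δ = −F gives Δ = (-0.3060, -1.4225).
Then the next iterate is (u, v)₁ = (0.1940, 1.5775).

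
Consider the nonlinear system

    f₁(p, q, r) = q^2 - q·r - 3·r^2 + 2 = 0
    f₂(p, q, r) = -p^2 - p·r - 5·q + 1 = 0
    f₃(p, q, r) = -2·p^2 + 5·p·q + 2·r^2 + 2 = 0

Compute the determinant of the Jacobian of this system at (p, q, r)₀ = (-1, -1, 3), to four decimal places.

J = [[0, 2·q - r, -q - 6·r], [-2·p - r, -5, -p], [-4·p + 5·q, 5·p, 4·r]].
At the point, J = [[0.0000, -5.0000, -17.0000], [-1.0000, -5.0000, 1.0000], [-1.0000, -5.0000, 12.0000]].
det J = -55.0000.

-55.0000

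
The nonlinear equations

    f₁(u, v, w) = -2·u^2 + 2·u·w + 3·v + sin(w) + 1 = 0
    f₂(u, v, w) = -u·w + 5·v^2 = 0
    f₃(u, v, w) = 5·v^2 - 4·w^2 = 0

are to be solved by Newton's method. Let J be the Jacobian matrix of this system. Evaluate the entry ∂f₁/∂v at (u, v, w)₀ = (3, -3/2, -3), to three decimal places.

∂f₁/∂v = 3.
At (3, -3/2, -3) this is 3.000.

3.000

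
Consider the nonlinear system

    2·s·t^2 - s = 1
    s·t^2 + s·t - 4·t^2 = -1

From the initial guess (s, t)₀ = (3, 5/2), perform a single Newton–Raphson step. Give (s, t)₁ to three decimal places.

(2.529, 1.564)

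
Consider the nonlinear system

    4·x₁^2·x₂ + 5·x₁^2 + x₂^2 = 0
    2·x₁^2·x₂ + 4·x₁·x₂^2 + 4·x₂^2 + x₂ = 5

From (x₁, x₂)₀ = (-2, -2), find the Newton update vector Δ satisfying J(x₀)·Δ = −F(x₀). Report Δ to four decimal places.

At (-2, -2): F = (-8.0000, -39.0000).
Jacobian J = [[8·x₁·x₂ + 10·x₁, 4·x₁^2 + 2·x₂], [4·x₁·x₂ + 4·x₂^2, 2·x₁^2 + 8·x₁·x₂ + 8·x₂ + 1]].
At the point, J = [[12.0000, 12.0000], [32.0000, 25.0000]] (det J = -84.0000).
Solving J·Δ = −F gives Δ = (3.1905, -2.5238).

(3.1905, -2.5238)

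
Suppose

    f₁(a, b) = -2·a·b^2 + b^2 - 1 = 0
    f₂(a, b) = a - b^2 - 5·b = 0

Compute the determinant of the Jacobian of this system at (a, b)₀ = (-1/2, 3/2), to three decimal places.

J = [[-2·b^2, -4·a·b + 2·b], [1, -2·b - 5]].
At the point, J = [[-4.500, 6.000], [1.000, -8.000]].
det J = 30.000.

30.000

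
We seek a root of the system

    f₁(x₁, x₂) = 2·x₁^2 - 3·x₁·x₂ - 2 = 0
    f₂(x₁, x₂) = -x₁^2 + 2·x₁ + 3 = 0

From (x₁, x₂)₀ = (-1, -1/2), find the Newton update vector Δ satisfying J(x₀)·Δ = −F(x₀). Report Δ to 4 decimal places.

At (-1, -1/2): F = (-1.5000, 0.0000).
Jacobian J = [[4·x₁ - 3·x₂, -3·x₁], [-2·x₁ + 2, 0]].
At the point, J = [[-2.5000, 3.0000], [4.0000, 0.0000]] (det J = -12.0000).
Solving J·Δ = −F gives Δ = (0.0000, 0.5000).

(0.0000, 0.5000)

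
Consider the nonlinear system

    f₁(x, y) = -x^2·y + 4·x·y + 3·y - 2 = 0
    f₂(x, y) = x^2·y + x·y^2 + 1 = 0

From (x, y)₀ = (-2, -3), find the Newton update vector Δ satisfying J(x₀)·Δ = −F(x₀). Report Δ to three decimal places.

(0.713, 0.877)

At (-2, -3): F = (25.000, -29.000).
Jacobian J = [[-2·x·y + 4·y, -x^2 + 4·x + 3], [2·x·y + y^2, x^2 + 2·x·y]].
At the point, J = [[-24.000, -9.000], [21.000, 16.000]] (det J = -195.000).
Solving J·Δ = −F gives Δ = (0.713, 0.877).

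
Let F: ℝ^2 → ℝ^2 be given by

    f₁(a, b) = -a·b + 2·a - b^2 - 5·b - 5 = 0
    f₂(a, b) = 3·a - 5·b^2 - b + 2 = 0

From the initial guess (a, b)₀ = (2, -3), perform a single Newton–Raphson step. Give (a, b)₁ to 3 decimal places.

At (2, -3): F = (11.000, -34.000).
Jacobian J = [[-b + 2, -a - 2·b - 5], [3, -10·b - 1]].
At the point, J = [[5.000, -1.000], [3.000, 29.000]] (det J = 148.000).
Solving J·Δ = −F gives Δ = (-1.926, 1.372).
Then the next iterate is (a, b)₁ = (0.074, -1.628).

(0.074, -1.628)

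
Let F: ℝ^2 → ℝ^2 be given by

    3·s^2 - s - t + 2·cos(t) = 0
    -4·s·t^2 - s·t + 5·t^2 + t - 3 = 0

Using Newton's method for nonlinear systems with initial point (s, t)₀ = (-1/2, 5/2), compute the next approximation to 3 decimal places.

At (-1/2, 5/2): F = (-2.85229, 44.500).
Jacobian J = [[6·s - 1, -2·sin(t) - 1], [-4·t^2 - t, -8·s·t - s + 10·t + 1]].
At the point, J = [[-4.000, -2.19694], [-27.500, 36.500]] (det J = -206.41597).
Solving J·Δ = −F gives Δ = (-0.031, -1.242).
Then the next iterate is (s, t)₁ = (-0.531, 1.258).

(-0.531, 1.258)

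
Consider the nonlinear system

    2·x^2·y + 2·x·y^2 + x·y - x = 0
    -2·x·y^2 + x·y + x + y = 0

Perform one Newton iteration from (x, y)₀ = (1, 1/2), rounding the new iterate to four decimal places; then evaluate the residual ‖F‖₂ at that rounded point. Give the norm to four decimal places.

At (1, 1/2): F = (1.0000, 1.5000).
Jacobian J = [[4·x·y + 2·y^2 + y - 1, 2·x^2 + 4·x·y + x], [-2·y^2 + y + 1, -4·x·y + x + 1]].
At the point, J = [[2.0000, 5.0000], [1.0000, 0.0000]] (det J = -5.0000).
Solving J·Δ = −F gives Δ = (-1.5000, 0.4000).
Then the next iterate is (x, y)₁ = (-0.5000, 0.9000).
Re-evaluating at (-0.5000, 0.9000): F = (-0.3100, 0.7600), so ‖F‖₂ = 0.8208.

0.8208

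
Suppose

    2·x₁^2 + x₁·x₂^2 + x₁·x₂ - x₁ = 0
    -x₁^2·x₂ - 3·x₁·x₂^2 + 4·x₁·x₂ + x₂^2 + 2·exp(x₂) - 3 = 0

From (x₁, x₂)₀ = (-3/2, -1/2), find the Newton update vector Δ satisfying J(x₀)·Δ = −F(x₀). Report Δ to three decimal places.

(0.879, -0.002)

At (-3/2, -1/2): F = (6.375, 3.71306).
Jacobian J = [[4·x₁ + x₂^2 + x₂ - 1, 2·x₁·x₂ + x₁], [-2·x₁·x₂ - 3·x₂^2 + 4·x₂, -x₁^2 - 6·x₁·x₂ + 4·x₁ + 2·x₂ + 2·exp(x₂)]].
At the point, J = [[-7.250, 0.000], [-4.250, -12.53694]] (det J = 90.89281).
Solving J·Δ = −F gives Δ = (0.879, -0.002).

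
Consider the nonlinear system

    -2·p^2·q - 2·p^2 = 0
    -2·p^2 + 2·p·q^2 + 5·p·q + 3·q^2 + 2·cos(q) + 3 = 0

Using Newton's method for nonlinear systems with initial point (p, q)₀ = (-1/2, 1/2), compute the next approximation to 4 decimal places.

(1.0170, 8.1020)

At (-1/2, 1/2): F = (-0.7500, 3.505165).
Jacobian J = [[-4·p·q - 4·p, -2·p^2], [-4·p + 2·q^2 + 5·q, 4·p·q + 5·p + 6·q - 2·sin(q)]].
At the point, J = [[3.0000, -0.5000], [5.0000, -1.458851]] (det J = -1.876553).
Solving J·Δ = −F gives Δ = (1.5170, 7.6020).
Then the next iterate is (p, q)₁ = (1.0170, 8.1020).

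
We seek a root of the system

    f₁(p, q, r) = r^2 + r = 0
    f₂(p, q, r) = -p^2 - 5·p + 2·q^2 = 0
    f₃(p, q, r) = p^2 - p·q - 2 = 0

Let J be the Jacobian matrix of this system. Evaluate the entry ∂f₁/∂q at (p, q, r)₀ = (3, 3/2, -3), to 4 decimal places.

0.0000

∂f₁/∂q = 0.
At (3, 3/2, -3) this is 0.0000.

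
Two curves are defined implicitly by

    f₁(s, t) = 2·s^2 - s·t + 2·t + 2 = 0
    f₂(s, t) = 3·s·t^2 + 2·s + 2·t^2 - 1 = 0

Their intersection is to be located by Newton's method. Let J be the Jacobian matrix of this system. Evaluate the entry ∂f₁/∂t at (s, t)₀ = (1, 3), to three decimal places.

∂f₁/∂t = -s + 2.
At (1, 3) this is 1.000.

1.000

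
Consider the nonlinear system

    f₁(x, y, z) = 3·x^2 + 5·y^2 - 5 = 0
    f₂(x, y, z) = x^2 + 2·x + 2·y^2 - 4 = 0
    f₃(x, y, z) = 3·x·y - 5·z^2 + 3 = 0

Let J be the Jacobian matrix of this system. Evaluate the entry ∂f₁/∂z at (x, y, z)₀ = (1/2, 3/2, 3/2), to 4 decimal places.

∂f₁/∂z = 0.
At (1/2, 3/2, 3/2) this is 0.0000.

0.0000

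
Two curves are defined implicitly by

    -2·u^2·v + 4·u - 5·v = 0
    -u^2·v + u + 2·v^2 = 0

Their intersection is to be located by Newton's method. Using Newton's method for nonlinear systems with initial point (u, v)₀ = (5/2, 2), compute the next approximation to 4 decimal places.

At (5/2, 2): F = (-25.0000, -2.0000).
Jacobian J = [[-4·u·v + 4, -2·u^2 - 5], [-2·u·v + 1, -u^2 + 4·v]].
At the point, J = [[-16.0000, -17.5000], [-9.0000, 1.7500]] (det J = -185.5000).
Solving J·Δ = −F gives Δ = (-0.4245, -1.0404).
Then the next iterate is (u, v)₁ = (2.0755, 0.9596).

(2.0755, 0.9596)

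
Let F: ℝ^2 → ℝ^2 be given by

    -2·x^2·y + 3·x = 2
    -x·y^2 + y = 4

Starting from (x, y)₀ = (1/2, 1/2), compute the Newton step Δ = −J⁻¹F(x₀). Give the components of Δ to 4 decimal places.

At (1/2, 1/2): F = (-0.7500, -3.6250).
Jacobian J = [[-4·x·y + 3, -2·x^2], [-y^2, -2·x·y + 1]].
At the point, J = [[2.0000, -0.5000], [-0.2500, 0.5000]] (det J = 0.8750).
Solving J·Δ = −F gives Δ = (2.5000, 8.5000).

(2.5000, 8.5000)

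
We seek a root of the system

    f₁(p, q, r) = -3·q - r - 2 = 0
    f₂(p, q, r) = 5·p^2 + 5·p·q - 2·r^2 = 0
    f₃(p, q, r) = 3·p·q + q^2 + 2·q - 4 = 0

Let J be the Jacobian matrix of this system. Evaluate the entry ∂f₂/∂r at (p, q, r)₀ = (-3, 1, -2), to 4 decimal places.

8.0000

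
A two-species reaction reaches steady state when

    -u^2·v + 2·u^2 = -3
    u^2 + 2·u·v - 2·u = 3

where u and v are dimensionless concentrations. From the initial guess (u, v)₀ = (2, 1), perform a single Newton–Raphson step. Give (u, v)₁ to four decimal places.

At (2, 1): F = (7.0000, 1.0000).
Jacobian J = [[-2·u·v + 4·u, -u^2], [2·u + 2·v - 2, 2·u]].
At the point, J = [[4.0000, -4.0000], [4.0000, 4.0000]] (det J = 32.0000).
Solving J·Δ = −F gives Δ = (-1.0000, 0.7500).
Then the next iterate is (u, v)₁ = (1.0000, 1.7500).

(1.0000, 1.7500)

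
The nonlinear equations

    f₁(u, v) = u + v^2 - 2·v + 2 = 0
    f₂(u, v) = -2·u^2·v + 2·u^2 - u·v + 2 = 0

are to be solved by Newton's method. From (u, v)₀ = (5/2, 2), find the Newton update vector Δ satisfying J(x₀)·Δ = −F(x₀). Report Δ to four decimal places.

(4.0556, -4.2778)

At (5/2, 2): F = (4.5000, -15.5000).
Jacobian J = [[1, 2·v - 2], [-4·u·v + 4·u - v, -2·u^2 - u]].
At the point, J = [[1.0000, 2.0000], [-12.0000, -15.0000]] (det J = 9.0000).
Solving J·Δ = −F gives Δ = (4.0556, -4.2778).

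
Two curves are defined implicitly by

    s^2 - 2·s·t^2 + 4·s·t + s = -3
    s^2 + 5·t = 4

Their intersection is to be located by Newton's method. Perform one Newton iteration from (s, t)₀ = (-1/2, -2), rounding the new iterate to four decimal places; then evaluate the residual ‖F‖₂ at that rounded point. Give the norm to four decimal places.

1.3653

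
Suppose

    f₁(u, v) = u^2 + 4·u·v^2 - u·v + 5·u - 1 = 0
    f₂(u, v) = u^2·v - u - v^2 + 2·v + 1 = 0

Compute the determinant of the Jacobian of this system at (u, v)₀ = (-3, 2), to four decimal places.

-494.0000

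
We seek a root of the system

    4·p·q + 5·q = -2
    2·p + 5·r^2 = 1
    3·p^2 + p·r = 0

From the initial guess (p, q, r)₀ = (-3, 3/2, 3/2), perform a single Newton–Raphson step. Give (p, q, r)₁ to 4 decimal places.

(-1.5497, 1.5288, 1.0233)

At (-3, 3/2, 3/2): F = (-8.5000, 4.2500, 22.5000).
Jacobian J = [[4·q, 4·p + 5, 0], [2, 0, 10·r], [6·p + r, 0, p]].
At the point, J = [[6.0000, -7.0000, 0.0000], [2.0000, 0.0000, 15.0000], [-16.5000, 0.0000, -3.0000]] (det J = 1690.5000).
Solving J·Δ = −F gives Δ = (1.4503, 0.0288, -0.4767).
Then the next iterate is (p, q, r)₁ = (-1.5497, 1.5288, 1.0233).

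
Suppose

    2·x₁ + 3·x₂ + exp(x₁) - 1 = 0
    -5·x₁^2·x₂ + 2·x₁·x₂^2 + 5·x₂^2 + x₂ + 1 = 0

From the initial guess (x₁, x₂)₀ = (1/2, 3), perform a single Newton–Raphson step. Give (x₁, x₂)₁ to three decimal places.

(-1.295, 1.633)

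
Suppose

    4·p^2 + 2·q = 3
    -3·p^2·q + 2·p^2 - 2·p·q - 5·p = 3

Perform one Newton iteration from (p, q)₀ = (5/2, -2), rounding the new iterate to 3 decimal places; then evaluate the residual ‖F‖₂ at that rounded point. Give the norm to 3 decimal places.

At (5/2, -2): F = (18.000, 44.500).
Jacobian J = [[8·p, 2], [-6·p·q + 4·p - 2·q - 5, -3·p^2 - 2·p]].
At the point, J = [[20.000, 2.000], [39.000, -23.750]] (det J = -553.000).
Solving J·Δ = −F gives Δ = (-0.934, 0.340).
Then the next iterate is (p, q)₁ = (1.566, -1.660).
Re-evaluating at (1.566, -1.660): F = (3.48942, 11.48656), so ‖F‖₂ = 12.005.

12.005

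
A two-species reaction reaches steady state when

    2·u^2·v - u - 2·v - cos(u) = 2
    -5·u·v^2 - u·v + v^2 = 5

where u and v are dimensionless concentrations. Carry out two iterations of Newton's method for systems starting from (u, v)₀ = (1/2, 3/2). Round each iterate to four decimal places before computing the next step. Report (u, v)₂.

At (1/2, 3/2): F = (-5.627583, -9.1250).
Jacobian J = [[4·u·v + sin(u) - 1, 2·u^2 - 2], [-5·v^2 - v, -10·u·v - u + 2·v]].
At the point, J = [[2.479426, -1.5000], [-12.7500, -5.0000]] (det J = -31.522128).
Solving J·Δ = −F gives Δ = (0.4584, -2.9940).
Then the next iterate is (u, v)₁ = (0.9584, -1.4940).
Round to (0.9584, -1.4940) and repeat: F = (-3.289799, -12.032031), J = [[-5.909126, -0.162939], [-9.666180, 10.372096]].
Δ = (-0.5740, 0.6251), so (u, v)₂ = (0.3844, -0.8689).

(0.3844, -0.8689)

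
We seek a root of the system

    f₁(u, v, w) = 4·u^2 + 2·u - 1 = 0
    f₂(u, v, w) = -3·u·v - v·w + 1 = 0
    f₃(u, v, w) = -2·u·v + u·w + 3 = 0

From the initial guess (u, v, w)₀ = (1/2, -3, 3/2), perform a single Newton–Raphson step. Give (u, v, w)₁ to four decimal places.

At (1/2, -3, 3/2): F = (1.0000, 10.0000, 6.7500).
Jacobian J = [[8·u + 2, 0, 0], [-3·v, -3·u - w, -v], [-2·v + w, -2·u, u]].
At the point, J = [[6.0000, 0.0000, 0.0000], [9.0000, -3.0000, 3.0000], [7.5000, -1.0000, 0.5000]] (det J = 9.0000).
Solving J·Δ = −F gives Δ = (-0.1667, 8.1667, 5.3333).
Then the next iterate is (u, v, w)₁ = (0.3333, 5.1667, 6.8333).

(0.3333, 5.1667, 6.8333)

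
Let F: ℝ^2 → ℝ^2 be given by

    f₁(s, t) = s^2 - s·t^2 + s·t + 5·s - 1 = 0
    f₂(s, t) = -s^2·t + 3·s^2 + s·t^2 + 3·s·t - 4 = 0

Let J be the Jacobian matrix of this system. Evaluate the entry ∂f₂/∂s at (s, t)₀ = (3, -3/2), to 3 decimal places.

24.750

∂f₂/∂s = -2·s·t + 6·s + t^2 + 3·t.
At (3, -3/2) this is 24.750.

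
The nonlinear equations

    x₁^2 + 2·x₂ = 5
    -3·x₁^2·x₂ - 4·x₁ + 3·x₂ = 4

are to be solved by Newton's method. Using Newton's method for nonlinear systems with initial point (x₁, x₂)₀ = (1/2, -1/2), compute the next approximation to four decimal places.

At (1/2, -1/2): F = (-5.7500, -7.1250).
Jacobian J = [[2·x₁, 2], [-6·x₁·x₂ - 4, -3·x₁^2 + 3]].
At the point, J = [[1.0000, 2.0000], [-2.5000, 2.2500]] (det J = 7.2500).
Solving J·Δ = −F gives Δ = (-0.1810, 2.9655).
Then the next iterate is (x₁, x₂)₁ = (0.3190, 2.4655).

(0.3190, 2.4655)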